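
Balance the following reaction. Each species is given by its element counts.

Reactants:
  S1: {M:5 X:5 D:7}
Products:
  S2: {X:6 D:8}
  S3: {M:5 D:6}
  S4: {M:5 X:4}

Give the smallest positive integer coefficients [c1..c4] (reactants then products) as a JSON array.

M: 2·5 = 10 | 1·0+1·5+1·5 = 10
X: 2·5 = 10 | 1·6+1·0+1·4 = 10
D: 2·7 = 14 | 1·8+1·6+1·0 = 14
gcd(2,1,1,1) = 1

Coefficients: [2, 1, 1, 1]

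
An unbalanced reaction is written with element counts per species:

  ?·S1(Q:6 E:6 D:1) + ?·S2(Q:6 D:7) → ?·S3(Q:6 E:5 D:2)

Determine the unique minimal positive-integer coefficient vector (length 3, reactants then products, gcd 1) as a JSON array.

Q: 5·6+1·6 = 36 | 6·6 = 36
E: 5·6+1·0 = 30 | 6·5 = 30
D: 5·1+1·7 = 12 | 6·2 = 12
gcd(5,1,6) = 1

Coefficients: [5, 1, 6]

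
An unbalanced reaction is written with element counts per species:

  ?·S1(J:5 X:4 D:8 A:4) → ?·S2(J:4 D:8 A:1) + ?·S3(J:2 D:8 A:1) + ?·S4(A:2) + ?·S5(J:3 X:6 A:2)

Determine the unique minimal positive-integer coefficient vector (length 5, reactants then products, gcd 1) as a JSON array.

J: 6·5 = 30 | 3·4+3·2+5·0+4·3 = 30
X: 6·4 = 24 | 3·0+3·0+5·0+4·6 = 24
D: 6·8 = 48 | 3·8+3·8+5·0+4·0 = 48
A: 6·4 = 24 | 3·1+3·1+5·2+4·2 = 24
gcd(6,3,3,5,4) = 1

Coefficients: [6, 3, 3, 5, 4]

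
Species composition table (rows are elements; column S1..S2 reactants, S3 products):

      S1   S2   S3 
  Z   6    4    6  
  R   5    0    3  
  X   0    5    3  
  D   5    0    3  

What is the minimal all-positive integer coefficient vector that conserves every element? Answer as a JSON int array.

Coefficients: [3, 3, 5]

Z: 3·6+3·4 = 30 | 5·6 = 30
R: 3·5+3·0 = 15 | 5·3 = 15
X: 3·0+3·5 = 15 | 5·3 = 15
D: 3·5+3·0 = 15 | 5·3 = 15
gcd(3,3,5) = 1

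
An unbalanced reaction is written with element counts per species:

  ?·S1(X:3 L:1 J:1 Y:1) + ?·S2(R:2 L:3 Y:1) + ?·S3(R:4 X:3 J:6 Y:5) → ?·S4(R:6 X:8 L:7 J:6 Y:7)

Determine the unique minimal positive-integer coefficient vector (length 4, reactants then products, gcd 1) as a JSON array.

Coefficients: [6, 5, 2, 3]

R: 6·0+5·2+2·4 = 18 | 3·6 = 18
X: 6·3+5·0+2·3 = 24 | 3·8 = 24
L: 6·1+5·3+2·0 = 21 | 3·7 = 21
J: 6·1+5·0+2·6 = 18 | 3·6 = 18
Y: 6·1+5·1+2·5 = 21 | 3·7 = 21
gcd(6,5,2,3) = 1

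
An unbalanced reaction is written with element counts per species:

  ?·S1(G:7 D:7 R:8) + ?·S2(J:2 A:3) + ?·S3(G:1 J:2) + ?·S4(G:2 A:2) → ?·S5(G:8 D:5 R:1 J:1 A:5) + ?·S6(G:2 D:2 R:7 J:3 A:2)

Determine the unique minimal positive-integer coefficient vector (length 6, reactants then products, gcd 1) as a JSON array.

G: 4·7+6·0+2·1+5·2 = 40 | 4·8+4·2 = 40
D: 4·7+6·0+2·0+5·0 = 28 | 4·5+4·2 = 28
R: 4·8+6·0+2·0+5·0 = 32 | 4·1+4·7 = 32
J: 4·0+6·2+2·2+5·0 = 16 | 4·1+4·3 = 16
A: 4·0+6·3+2·0+5·2 = 28 | 4·5+4·2 = 28
gcd(4,6,2,5,4,4) = 1

Coefficients: [4, 6, 2, 5, 4, 4]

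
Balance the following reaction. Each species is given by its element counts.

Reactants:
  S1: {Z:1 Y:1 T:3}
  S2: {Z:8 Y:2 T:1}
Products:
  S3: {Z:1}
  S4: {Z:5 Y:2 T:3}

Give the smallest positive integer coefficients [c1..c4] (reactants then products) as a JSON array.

Coefficients: [4, 3, 3, 5]

Z: 4·1+3·8 = 28 | 3·1+5·5 = 28
Y: 4·1+3·2 = 10 | 3·0+5·2 = 10
T: 4·3+3·1 = 15 | 3·0+5·3 = 15
gcd(4,3,3,5) = 1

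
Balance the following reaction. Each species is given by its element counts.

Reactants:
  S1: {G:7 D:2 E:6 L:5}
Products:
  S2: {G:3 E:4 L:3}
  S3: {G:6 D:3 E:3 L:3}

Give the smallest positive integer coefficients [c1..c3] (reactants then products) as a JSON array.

G: 3·7 = 21 | 3·3+2·6 = 21
D: 3·2 = 6 | 3·0+2·3 = 6
E: 3·6 = 18 | 3·4+2·3 = 18
L: 3·5 = 15 | 3·3+2·3 = 15
gcd(3,3,2) = 1

Coefficients: [3, 3, 2]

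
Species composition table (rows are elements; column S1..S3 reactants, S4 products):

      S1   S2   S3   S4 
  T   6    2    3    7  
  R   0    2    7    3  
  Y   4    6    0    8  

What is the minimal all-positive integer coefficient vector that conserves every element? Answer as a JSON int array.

T: 4·6+4·2+1·3 = 35 | 5·7 = 35
R: 4·0+4·2+1·7 = 15 | 5·3 = 15
Y: 4·4+4·6+1·0 = 40 | 5·8 = 40
gcd(4,4,1,5) = 1

Coefficients: [4, 4, 1, 5]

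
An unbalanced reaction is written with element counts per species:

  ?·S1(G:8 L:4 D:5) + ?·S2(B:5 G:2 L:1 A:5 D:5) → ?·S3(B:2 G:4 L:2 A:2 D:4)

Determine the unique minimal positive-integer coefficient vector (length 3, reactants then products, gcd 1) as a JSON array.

Coefficients: [2, 2, 5]

B: 2·0+2·5 = 10 | 5·2 = 10
G: 2·8+2·2 = 20 | 5·4 = 20
L: 2·4+2·1 = 10 | 5·2 = 10
A: 2·0+2·5 = 10 | 5·2 = 10
D: 2·5+2·5 = 20 | 5·4 = 20
gcd(2,2,5) = 1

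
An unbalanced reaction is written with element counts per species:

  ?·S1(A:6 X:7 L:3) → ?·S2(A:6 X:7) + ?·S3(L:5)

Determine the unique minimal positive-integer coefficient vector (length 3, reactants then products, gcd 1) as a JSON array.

A: 5·6 = 30 | 5·6+3·0 = 30
X: 5·7 = 35 | 5·7+3·0 = 35
L: 5·3 = 15 | 5·0+3·5 = 15
gcd(5,5,3) = 1

Coefficients: [5, 5, 3]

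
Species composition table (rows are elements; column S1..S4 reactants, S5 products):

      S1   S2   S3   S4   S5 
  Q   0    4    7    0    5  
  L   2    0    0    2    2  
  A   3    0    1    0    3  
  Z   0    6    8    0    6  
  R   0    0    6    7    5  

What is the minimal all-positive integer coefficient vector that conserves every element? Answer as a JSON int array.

Coefficients: [4, 1, 3, 1, 5]

Q: 4·0+1·4+3·7+1·0 = 25 | 5·5 = 25
L: 4·2+1·0+3·0+1·2 = 10 | 5·2 = 10
A: 4·3+1·0+3·1+1·0 = 15 | 5·3 = 15
Z: 4·0+1·6+3·8+1·0 = 30 | 5·6 = 30
R: 4·0+1·0+3·6+1·7 = 25 | 5·5 = 25
gcd(4,1,3,1,5) = 1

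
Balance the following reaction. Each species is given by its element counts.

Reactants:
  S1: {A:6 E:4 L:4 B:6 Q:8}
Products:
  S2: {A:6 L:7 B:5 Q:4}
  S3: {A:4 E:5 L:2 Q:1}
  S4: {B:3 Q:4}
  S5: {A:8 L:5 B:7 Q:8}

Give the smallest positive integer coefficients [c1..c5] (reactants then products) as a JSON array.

A: 5·6 = 30 | 1·6+4·4+6·0+1·8 = 30
E: 5·4 = 20 | 1·0+4·5+6·0+1·0 = 20
L: 5·4 = 20 | 1·7+4·2+6·0+1·5 = 20
B: 5·6 = 30 | 1·5+4·0+6·3+1·7 = 30
Q: 5·8 = 40 | 1·4+4·1+6·4+1·8 = 40
gcd(5,1,4,6,1) = 1

Coefficients: [5, 1, 4, 6, 1]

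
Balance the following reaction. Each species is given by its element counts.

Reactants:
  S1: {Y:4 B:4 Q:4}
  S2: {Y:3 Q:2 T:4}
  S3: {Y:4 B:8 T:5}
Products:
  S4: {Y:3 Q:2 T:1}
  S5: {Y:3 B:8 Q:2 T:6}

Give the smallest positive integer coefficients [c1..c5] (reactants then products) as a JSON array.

Coefficients: [2, 3, 1, 5, 2]

Y: 2·4+3·3+1·4 = 21 | 5·3+2·3 = 21
B: 2·4+3·0+1·8 = 16 | 5·0+2·8 = 16
Q: 2·4+3·2+1·0 = 14 | 5·2+2·2 = 14
T: 2·0+3·4+1·5 = 17 | 5·1+2·6 = 17
gcd(2,3,1,5,2) = 1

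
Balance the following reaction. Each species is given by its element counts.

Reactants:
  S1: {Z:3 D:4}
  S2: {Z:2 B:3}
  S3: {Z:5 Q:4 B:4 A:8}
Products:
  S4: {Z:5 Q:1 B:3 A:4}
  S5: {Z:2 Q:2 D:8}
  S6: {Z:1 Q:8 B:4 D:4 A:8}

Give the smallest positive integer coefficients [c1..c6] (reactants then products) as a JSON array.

Coefficients: [3, 2, 4, 6, 1, 1]

Z: 3·3+2·2+4·5 = 33 | 6·5+1·2+1·1 = 33
Q: 3·0+2·0+4·4 = 16 | 6·1+1·2+1·8 = 16
B: 3·0+2·3+4·4 = 22 | 6·3+1·0+1·4 = 22
D: 3·4+2·0+4·0 = 12 | 6·0+1·8+1·4 = 12
A: 3·0+2·0+4·8 = 32 | 6·4+1·0+1·8 = 32
gcd(3,2,4,6,1,1) = 1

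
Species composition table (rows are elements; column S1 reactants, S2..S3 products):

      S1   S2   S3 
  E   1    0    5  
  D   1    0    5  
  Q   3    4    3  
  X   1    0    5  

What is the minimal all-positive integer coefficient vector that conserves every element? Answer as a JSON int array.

E: 5·1 = 5 | 3·0+1·5 = 5
D: 5·1 = 5 | 3·0+1·5 = 5
Q: 5·3 = 15 | 3·4+1·3 = 15
X: 5·1 = 5 | 3·0+1·5 = 5
gcd(5,3,1) = 1

Coefficients: [5, 3, 1]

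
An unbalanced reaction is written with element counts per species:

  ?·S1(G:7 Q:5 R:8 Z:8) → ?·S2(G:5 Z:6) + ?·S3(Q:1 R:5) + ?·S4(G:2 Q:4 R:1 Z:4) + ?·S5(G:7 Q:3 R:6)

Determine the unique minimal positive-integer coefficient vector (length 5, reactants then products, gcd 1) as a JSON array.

Coefficients: [5, 4, 6, 4, 1]

G: 5·7 = 35 | 4·5+6·0+4·2+1·7 = 35
Q: 5·5 = 25 | 4·0+6·1+4·4+1·3 = 25
R: 5·8 = 40 | 4·0+6·5+4·1+1·6 = 40
Z: 5·8 = 40 | 4·6+6·0+4·4+1·0 = 40
gcd(5,4,6,4,1) = 1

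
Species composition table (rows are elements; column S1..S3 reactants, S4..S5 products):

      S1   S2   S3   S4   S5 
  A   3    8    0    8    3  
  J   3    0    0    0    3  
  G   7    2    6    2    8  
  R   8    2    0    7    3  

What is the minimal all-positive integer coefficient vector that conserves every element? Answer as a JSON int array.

Coefficients: [6, 6, 1, 6, 6]

A: 6·3+6·8+1·0 = 66 | 6·8+6·3 = 66
J: 6·3+6·0+1·0 = 18 | 6·0+6·3 = 18
G: 6·7+6·2+1·6 = 60 | 6·2+6·8 = 60
R: 6·8+6·2+1·0 = 60 | 6·7+6·3 = 60
gcd(6,6,1,6,6) = 1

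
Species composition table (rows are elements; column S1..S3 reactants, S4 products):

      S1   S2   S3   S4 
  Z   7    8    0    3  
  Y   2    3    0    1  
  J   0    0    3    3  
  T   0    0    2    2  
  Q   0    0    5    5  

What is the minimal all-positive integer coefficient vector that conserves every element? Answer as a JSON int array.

Coefficients: [1, 1, 5, 5]

Z: 1·7+1·8+5·0 = 15 | 5·3 = 15
Y: 1·2+1·3+5·0 = 5 | 5·1 = 5
J: 1·0+1·0+5·3 = 15 | 5·3 = 15
T: 1·0+1·0+5·2 = 10 | 5·2 = 10
Q: 1·0+1·0+5·5 = 25 | 5·5 = 25
gcd(1,1,5,5) = 1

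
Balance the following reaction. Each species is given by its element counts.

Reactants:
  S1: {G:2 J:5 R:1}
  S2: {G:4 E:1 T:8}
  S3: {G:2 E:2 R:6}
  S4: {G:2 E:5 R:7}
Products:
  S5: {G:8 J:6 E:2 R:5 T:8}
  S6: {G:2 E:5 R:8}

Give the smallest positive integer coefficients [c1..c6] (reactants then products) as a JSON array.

G: 6·2+5·4+5·2+3·2 = 48 | 5·8+4·2 = 48
J: 6·5+5·0+5·0+3·0 = 30 | 5·6+4·0 = 30
E: 6·0+5·1+5·2+3·5 = 30 | 5·2+4·5 = 30
R: 6·1+5·0+5·6+3·7 = 57 | 5·5+4·8 = 57
T: 6·0+5·8+5·0+3·0 = 40 | 5·8+4·0 = 40
gcd(6,5,5,3,5,4) = 1

Coefficients: [6, 5, 5, 3, 5, 4]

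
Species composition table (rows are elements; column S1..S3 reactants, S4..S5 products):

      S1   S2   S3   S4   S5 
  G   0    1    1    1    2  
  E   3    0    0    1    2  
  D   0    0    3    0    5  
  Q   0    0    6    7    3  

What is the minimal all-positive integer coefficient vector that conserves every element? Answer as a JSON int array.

Coefficients: [3, 4, 5, 3, 3]

G: 3·0+4·1+5·1 = 9 | 3·1+3·2 = 9
E: 3·3+4·0+5·0 = 9 | 3·1+3·2 = 9
D: 3·0+4·0+5·3 = 15 | 3·0+3·5 = 15
Q: 3·0+4·0+5·6 = 30 | 3·7+3·3 = 30
gcd(3,4,5,3,3) = 1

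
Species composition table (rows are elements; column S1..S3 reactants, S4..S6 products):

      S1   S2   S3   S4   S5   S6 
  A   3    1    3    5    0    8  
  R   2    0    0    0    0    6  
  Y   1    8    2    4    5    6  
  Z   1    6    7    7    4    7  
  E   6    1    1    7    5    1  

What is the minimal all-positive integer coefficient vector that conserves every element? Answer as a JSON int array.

Coefficients: [6, 4, 3, 3, 4, 2]

A: 6·3+4·1+3·3 = 31 | 3·5+4·0+2·8 = 31
R: 6·2+4·0+3·0 = 12 | 3·0+4·0+2·6 = 12
Y: 6·1+4·8+3·2 = 44 | 3·4+4·5+2·6 = 44
Z: 6·1+4·6+3·7 = 51 | 3·7+4·4+2·7 = 51
E: 6·6+4·1+3·1 = 43 | 3·7+4·5+2·1 = 43
gcd(6,4,3,3,4,2) = 1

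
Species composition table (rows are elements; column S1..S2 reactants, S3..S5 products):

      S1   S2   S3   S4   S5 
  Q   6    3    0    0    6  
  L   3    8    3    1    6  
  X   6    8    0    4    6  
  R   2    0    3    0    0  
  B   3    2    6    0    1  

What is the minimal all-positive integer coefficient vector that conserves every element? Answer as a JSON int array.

Coefficients: [3, 4, 2, 5, 5]

Q: 3·6+4·3 = 30 | 2·0+5·0+5·6 = 30
L: 3·3+4·8 = 41 | 2·3+5·1+5·6 = 41
X: 3·6+4·8 = 50 | 2·0+5·4+5·6 = 50
R: 3·2+4·0 = 6 | 2·3+5·0+5·0 = 6
B: 3·3+4·2 = 17 | 2·6+5·0+5·1 = 17
gcd(3,4,2,5,5) = 1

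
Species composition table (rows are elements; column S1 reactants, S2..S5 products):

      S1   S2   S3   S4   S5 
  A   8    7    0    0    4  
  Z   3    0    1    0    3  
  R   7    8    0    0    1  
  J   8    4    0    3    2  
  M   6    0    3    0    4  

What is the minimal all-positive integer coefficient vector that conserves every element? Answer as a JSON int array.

A: 5·8 = 40 | 4·7+6·0+6·0+3·4 = 40
Z: 5·3 = 15 | 4·0+6·1+6·0+3·3 = 15
R: 5·7 = 35 | 4·8+6·0+6·0+3·1 = 35
J: 5·8 = 40 | 4·4+6·0+6·3+3·2 = 40
M: 5·6 = 30 | 4·0+6·3+6·0+3·4 = 30
gcd(5,4,6,6,3) = 1

Coefficients: [5, 4, 6, 6, 3]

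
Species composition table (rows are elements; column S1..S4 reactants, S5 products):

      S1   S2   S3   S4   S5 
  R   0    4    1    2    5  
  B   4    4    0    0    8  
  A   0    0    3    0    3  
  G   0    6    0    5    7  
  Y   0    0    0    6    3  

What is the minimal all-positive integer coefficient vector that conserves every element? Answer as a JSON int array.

Coefficients: [5, 3, 4, 2, 4]

R: 5·0+3·4+4·1+2·2 = 20 | 4·5 = 20
B: 5·4+3·4+4·0+2·0 = 32 | 4·8 = 32
A: 5·0+3·0+4·3+2·0 = 12 | 4·3 = 12
G: 5·0+3·6+4·0+2·5 = 28 | 4·7 = 28
Y: 5·0+3·0+4·0+2·6 = 12 | 4·3 = 12
gcd(5,3,4,2,4) = 1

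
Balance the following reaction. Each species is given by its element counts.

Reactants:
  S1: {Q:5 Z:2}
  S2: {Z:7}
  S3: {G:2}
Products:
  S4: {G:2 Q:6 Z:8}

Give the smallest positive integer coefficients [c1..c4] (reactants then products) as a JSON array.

G: 6·0+4·0+5·2 = 10 | 5·2 = 10
Q: 6·5+4·0+5·0 = 30 | 5·6 = 30
Z: 6·2+4·7+5·0 = 40 | 5·8 = 40
gcd(6,4,5,5) = 1

Coefficients: [6, 4, 5, 5]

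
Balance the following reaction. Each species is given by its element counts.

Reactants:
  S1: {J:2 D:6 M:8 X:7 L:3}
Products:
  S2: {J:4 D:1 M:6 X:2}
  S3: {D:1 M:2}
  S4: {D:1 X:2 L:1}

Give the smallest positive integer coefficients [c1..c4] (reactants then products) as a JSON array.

J: 2·2 = 4 | 1·4+5·0+6·0 = 4
D: 2·6 = 12 | 1·1+5·1+6·1 = 12
M: 2·8 = 16 | 1·6+5·2+6·0 = 16
X: 2·7 = 14 | 1·2+5·0+6·2 = 14
L: 2·3 = 6 | 1·0+5·0+6·1 = 6
gcd(2,1,5,6) = 1

Coefficients: [2, 1, 5, 6]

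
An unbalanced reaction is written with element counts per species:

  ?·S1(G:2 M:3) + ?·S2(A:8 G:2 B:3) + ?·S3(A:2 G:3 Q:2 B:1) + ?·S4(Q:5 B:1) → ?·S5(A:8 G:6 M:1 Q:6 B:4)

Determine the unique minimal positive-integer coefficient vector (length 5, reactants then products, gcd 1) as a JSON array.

Coefficients: [1, 2, 4, 2, 3]

A: 1·0+2·8+4·2+2·0 = 24 | 3·8 = 24
G: 1·2+2·2+4·3+2·0 = 18 | 3·6 = 18
M: 1·3+2·0+4·0+2·0 = 3 | 3·1 = 3
Q: 1·0+2·0+4·2+2·5 = 18 | 3·6 = 18
B: 1·0+2·3+4·1+2·1 = 12 | 3·4 = 12
gcd(1,2,4,2,3) = 1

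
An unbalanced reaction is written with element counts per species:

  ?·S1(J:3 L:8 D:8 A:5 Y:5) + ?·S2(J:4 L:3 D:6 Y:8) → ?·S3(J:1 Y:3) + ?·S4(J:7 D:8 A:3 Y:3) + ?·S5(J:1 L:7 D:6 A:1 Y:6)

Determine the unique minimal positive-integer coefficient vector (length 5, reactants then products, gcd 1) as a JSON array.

Coefficients: [1, 2, 2, 1, 2]

J: 1·3+2·4 = 11 | 2·1+1·7+2·1 = 11
L: 1·8+2·3 = 14 | 2·0+1·0+2·7 = 14
D: 1·8+2·6 = 20 | 2·0+1·8+2·6 = 20
A: 1·5+2·0 = 5 | 2·0+1·3+2·1 = 5
Y: 1·5+2·8 = 21 | 2·3+1·3+2·6 = 21
gcd(1,2,2,1,2) = 1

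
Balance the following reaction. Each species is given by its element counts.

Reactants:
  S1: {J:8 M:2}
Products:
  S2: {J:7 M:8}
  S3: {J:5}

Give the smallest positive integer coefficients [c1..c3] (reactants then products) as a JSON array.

J: 4·8 = 32 | 1·7+5·5 = 32
M: 4·2 = 8 | 1·8+5·0 = 8
gcd(4,1,5) = 1

Coefficients: [4, 1, 5]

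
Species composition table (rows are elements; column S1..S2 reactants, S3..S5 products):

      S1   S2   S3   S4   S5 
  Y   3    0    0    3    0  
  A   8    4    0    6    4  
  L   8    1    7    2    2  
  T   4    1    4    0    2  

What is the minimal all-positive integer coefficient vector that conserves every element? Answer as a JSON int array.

Y: 6·3+2·0 = 18 | 4·0+6·3+5·0 = 18
A: 6·8+2·4 = 56 | 4·0+6·6+5·4 = 56
L: 6·8+2·1 = 50 | 4·7+6·2+5·2 = 50
T: 6·4+2·1 = 26 | 4·4+6·0+5·2 = 26
gcd(6,2,4,6,5) = 1

Coefficients: [6, 2, 4, 6, 5]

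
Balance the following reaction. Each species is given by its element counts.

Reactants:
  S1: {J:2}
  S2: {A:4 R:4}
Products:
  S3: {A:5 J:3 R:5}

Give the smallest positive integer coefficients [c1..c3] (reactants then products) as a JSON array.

A: 6·0+5·4 = 20 | 4·5 = 20
J: 6·2+5·0 = 12 | 4·3 = 12
R: 6·0+5·4 = 20 | 4·5 = 20
gcd(6,5,4) = 1

Coefficients: [6, 5, 4]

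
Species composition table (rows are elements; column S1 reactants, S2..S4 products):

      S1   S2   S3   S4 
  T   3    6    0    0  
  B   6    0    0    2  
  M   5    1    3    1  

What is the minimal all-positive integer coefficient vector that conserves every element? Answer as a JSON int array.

T: 2·3 = 6 | 1·6+1·0+6·0 = 6
B: 2·6 = 12 | 1·0+1·0+6·2 = 12
M: 2·5 = 10 | 1·1+1·3+6·1 = 10
gcd(2,1,1,6) = 1

Coefficients: [2, 1, 1, 6]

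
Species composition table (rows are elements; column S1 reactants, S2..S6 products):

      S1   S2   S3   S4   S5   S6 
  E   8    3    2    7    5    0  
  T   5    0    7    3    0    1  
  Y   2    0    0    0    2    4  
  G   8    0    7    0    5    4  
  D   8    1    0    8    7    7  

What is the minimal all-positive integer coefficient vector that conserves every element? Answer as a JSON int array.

E: 5·8 = 40 | 4·3+3·2+1·7+3·5+1·0 = 40
T: 5·5 = 25 | 4·0+3·7+1·3+3·0+1·1 = 25
Y: 5·2 = 10 | 4·0+3·0+1·0+3·2+1·4 = 10
G: 5·8 = 40 | 4·0+3·7+1·0+3·5+1·4 = 40
D: 5·8 = 40 | 4·1+3·0+1·8+3·7+1·7 = 40
gcd(5,4,3,1,3,1) = 1

Coefficients: [5, 4, 3, 1, 3, 1]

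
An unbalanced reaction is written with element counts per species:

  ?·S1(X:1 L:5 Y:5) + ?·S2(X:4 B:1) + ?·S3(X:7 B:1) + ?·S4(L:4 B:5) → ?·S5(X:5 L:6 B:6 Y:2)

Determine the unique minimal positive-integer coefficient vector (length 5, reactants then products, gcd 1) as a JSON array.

X: 2·1+4·4+1·7+5·0 = 25 | 5·5 = 25
L: 2·5+4·0+1·0+5·4 = 30 | 5·6 = 30
B: 2·0+4·1+1·1+5·5 = 30 | 5·6 = 30
Y: 2·5+4·0+1·0+5·0 = 10 | 5·2 = 10
gcd(2,4,1,5,5) = 1

Coefficients: [2, 4, 1, 5, 5]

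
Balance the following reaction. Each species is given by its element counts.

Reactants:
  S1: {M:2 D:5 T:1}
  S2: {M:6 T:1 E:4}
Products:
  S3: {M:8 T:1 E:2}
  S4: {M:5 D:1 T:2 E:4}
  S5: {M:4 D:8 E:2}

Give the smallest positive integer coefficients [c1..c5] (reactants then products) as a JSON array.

Coefficients: [2, 3, 1, 2, 1]

M: 2·2+3·6 = 22 | 1·8+2·5+1·4 = 22
D: 2·5+3·0 = 10 | 1·0+2·1+1·8 = 10
T: 2·1+3·1 = 5 | 1·1+2·2+1·0 = 5
E: 2·0+3·4 = 12 | 1·2+2·4+1·2 = 12
gcd(2,3,1,2,1) = 1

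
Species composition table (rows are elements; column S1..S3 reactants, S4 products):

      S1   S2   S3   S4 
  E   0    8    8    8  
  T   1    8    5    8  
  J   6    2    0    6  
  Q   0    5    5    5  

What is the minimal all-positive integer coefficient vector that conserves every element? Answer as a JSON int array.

Coefficients: [3, 3, 1, 4]

E: 3·0+3·8+1·8 = 32 | 4·8 = 32
T: 3·1+3·8+1·5 = 32 | 4·8 = 32
J: 3·6+3·2+1·0 = 24 | 4·6 = 24
Q: 3·0+3·5+1·5 = 20 | 4·5 = 20
gcd(3,3,1,4) = 1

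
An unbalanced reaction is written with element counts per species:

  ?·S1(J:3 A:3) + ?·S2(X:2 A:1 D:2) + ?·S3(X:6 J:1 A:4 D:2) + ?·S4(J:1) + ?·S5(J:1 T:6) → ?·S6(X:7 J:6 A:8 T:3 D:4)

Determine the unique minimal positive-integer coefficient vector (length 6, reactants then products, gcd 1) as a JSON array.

X: 5·0+5·2+3·6+4·0+2·0 = 28 | 4·7 = 28
J: 5·3+5·0+3·1+4·1+2·1 = 24 | 4·6 = 24
A: 5·3+5·1+3·4+4·0+2·0 = 32 | 4·8 = 32
T: 5·0+5·0+3·0+4·0+2·6 = 12 | 4·3 = 12
D: 5·0+5·2+3·2+4·0+2·0 = 16 | 4·4 = 16
gcd(5,5,3,4,2,4) = 1

Coefficients: [5, 5, 3, 4, 2, 4]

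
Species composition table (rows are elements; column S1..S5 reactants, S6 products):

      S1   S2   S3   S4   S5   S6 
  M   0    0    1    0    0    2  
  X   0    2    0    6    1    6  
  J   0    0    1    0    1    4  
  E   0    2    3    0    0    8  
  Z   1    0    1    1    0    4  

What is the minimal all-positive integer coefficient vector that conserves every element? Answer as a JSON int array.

Coefficients: [5, 3, 6, 1, 6, 3]

M: 5·0+3·0+6·1+1·0+6·0 = 6 | 3·2 = 6
X: 5·0+3·2+6·0+1·6+6·1 = 18 | 3·6 = 18
J: 5·0+3·0+6·1+1·0+6·1 = 12 | 3·4 = 12
E: 5·0+3·2+6·3+1·0+6·0 = 24 | 3·8 = 24
Z: 5·1+3·0+6·1+1·1+6·0 = 12 | 3·4 = 12
gcd(5,3,6,1,6,3) = 1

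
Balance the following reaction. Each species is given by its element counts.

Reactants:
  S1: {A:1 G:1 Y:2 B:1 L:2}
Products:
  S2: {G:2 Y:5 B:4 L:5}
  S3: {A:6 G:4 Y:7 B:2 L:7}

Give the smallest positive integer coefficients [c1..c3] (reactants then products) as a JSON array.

Coefficients: [6, 1, 1]

A: 6·1 = 6 | 1·0+1·6 = 6
G: 6·1 = 6 | 1·2+1·4 = 6
Y: 6·2 = 12 | 1·5+1·7 = 12
B: 6·1 = 6 | 1·4+1·2 = 6
L: 6·2 = 12 | 1·5+1·7 = 12
gcd(6,1,1) = 1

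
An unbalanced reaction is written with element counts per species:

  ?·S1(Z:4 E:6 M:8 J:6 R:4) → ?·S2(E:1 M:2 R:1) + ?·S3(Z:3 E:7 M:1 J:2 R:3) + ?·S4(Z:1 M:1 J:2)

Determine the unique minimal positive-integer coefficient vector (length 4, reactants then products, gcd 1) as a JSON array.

Coefficients: [2, 5, 1, 5]

Z: 2·4 = 8 | 5·0+1·3+5·1 = 8
E: 2·6 = 12 | 5·1+1·7+5·0 = 12
M: 2·8 = 16 | 5·2+1·1+5·1 = 16
J: 2·6 = 12 | 5·0+1·2+5·2 = 12
R: 2·4 = 8 | 5·1+1·3+5·0 = 8
gcd(2,5,1,5) = 1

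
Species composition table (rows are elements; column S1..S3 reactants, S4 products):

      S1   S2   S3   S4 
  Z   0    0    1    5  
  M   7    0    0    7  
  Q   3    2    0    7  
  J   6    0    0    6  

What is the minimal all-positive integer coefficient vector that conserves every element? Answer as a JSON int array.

Z: 1·0+2·0+5·1 = 5 | 1·5 = 5
M: 1·7+2·0+5·0 = 7 | 1·7 = 7
Q: 1·3+2·2+5·0 = 7 | 1·7 = 7
J: 1·6+2·0+5·0 = 6 | 1·6 = 6
gcd(1,2,5,1) = 1

Coefficients: [1, 2, 5, 1]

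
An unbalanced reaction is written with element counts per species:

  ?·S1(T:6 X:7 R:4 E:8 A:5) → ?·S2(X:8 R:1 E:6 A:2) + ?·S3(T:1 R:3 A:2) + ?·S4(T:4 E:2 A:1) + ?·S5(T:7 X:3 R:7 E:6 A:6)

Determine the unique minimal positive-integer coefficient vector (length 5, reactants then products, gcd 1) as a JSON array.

T: 5·6 = 30 | 4·0+3·1+5·4+1·7 = 30
X: 5·7 = 35 | 4·8+3·0+5·0+1·3 = 35
R: 5·4 = 20 | 4·1+3·3+5·0+1·7 = 20
E: 5·8 = 40 | 4·6+3·0+5·2+1·6 = 40
A: 5·5 = 25 | 4·2+3·2+5·1+1·6 = 25
gcd(5,4,3,5,1) = 1

Coefficients: [5, 4, 3, 5, 1]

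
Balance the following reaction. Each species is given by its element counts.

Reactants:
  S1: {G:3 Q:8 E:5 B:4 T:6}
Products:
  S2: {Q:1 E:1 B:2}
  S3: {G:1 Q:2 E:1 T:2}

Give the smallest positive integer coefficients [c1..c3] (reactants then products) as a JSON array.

Coefficients: [1, 2, 3]

G: 1·3 = 3 | 2·0+3·1 = 3
Q: 1·8 = 8 | 2·1+3·2 = 8
E: 1·5 = 5 | 2·1+3·1 = 5
B: 1·4 = 4 | 2·2+3·0 = 4
T: 1·6 = 6 | 2·0+3·2 = 6
gcd(1,2,3) = 1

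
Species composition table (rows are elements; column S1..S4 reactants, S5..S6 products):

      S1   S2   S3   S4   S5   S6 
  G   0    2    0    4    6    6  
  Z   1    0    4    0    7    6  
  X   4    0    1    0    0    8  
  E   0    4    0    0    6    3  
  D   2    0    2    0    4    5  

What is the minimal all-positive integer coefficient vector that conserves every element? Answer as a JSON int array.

G: 3·0+3·2+4·0+3·4 = 18 | 1·6+2·6 = 18
Z: 3·1+3·0+4·4+3·0 = 19 | 1·7+2·6 = 19
X: 3·4+3·0+4·1+3·0 = 16 | 1·0+2·8 = 16
E: 3·0+3·4+4·0+3·0 = 12 | 1·6+2·3 = 12
D: 3·2+3·0+4·2+3·0 = 14 | 1·4+2·5 = 14
gcd(3,3,4,3,1,2) = 1

Coefficients: [3, 3, 4, 3, 1, 2]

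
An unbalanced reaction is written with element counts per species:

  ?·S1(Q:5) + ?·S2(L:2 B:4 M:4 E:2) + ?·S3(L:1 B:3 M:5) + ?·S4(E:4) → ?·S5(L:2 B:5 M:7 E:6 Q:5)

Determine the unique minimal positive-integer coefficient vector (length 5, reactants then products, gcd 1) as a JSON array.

Coefficients: [4, 2, 4, 5, 4]

L: 4·0+2·2+4·1+5·0 = 8 | 4·2 = 8
B: 4·0+2·4+4·3+5·0 = 20 | 4·5 = 20
M: 4·0+2·4+4·5+5·0 = 28 | 4·7 = 28
E: 4·0+2·2+4·0+5·4 = 24 | 4·6 = 24
Q: 4·5+2·0+4·0+5·0 = 20 | 4·5 = 20
gcd(4,2,4,5,4) = 1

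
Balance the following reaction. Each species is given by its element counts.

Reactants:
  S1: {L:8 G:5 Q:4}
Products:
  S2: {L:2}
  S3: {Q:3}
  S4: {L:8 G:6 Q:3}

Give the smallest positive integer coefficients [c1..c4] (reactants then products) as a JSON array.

Coefficients: [6, 4, 3, 5]

L: 6·8 = 48 | 4·2+3·0+5·8 = 48
G: 6·5 = 30 | 4·0+3·0+5·6 = 30
Q: 6·4 = 24 | 4·0+3·3+5·3 = 24
gcd(6,4,3,5) = 1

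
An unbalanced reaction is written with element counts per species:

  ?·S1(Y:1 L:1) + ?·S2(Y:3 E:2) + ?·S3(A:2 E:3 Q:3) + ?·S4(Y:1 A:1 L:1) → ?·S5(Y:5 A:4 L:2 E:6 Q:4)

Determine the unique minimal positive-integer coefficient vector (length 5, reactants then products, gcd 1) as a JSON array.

Coefficients: [2, 3, 4, 4, 3]

Y: 2·1+3·3+4·0+4·1 = 15 | 3·5 = 15
A: 2·0+3·0+4·2+4·1 = 12 | 3·4 = 12
L: 2·1+3·0+4·0+4·1 = 6 | 3·2 = 6
E: 2·0+3·2+4·3+4·0 = 18 | 3·6 = 18
Q: 2·0+3·0+4·3+4·0 = 12 | 3·4 = 12
gcd(2,3,4,4,3) = 1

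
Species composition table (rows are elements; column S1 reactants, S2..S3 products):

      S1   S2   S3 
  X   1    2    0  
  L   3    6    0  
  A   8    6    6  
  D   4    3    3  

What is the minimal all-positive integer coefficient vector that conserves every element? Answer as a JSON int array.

Coefficients: [6, 3, 5]

X: 6·1 = 6 | 3·2+5·0 = 6
L: 6·3 = 18 | 3·6+5·0 = 18
A: 6·8 = 48 | 3·6+5·6 = 48
D: 6·4 = 24 | 3·3+5·3 = 24
gcd(6,3,5) = 1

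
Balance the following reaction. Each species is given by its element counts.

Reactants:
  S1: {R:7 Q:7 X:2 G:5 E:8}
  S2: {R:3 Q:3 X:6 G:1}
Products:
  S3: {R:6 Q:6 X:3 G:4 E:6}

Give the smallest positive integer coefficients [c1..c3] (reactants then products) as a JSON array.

Coefficients: [3, 1, 4]

R: 3·7+1·3 = 24 | 4·6 = 24
Q: 3·7+1·3 = 24 | 4·6 = 24
X: 3·2+1·6 = 12 | 4·3 = 12
G: 3·5+1·1 = 16 | 4·4 = 16
E: 3·8+1·0 = 24 | 4·6 = 24
gcd(3,1,4) = 1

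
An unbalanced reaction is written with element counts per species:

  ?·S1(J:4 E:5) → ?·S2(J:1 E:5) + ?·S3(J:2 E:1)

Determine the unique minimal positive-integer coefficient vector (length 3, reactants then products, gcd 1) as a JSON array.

Coefficients: [3, 2, 5]

J: 3·4 = 12 | 2·1+5·2 = 12
E: 3·5 = 15 | 2·5+5·1 = 15
gcd(3,2,5) = 1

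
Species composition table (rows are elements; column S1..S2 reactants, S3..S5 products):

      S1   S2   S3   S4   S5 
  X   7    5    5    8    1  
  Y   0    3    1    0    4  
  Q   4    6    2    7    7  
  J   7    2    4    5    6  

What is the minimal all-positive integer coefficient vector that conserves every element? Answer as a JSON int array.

X: 5·7+3·5 = 50 | 5·5+3·8+1·1 = 50
Y: 5·0+3·3 = 9 | 5·1+3·0+1·4 = 9
Q: 5·4+3·6 = 38 | 5·2+3·7+1·7 = 38
J: 5·7+3·2 = 41 | 5·4+3·5+1·6 = 41
gcd(5,3,5,3,1) = 1

Coefficients: [5, 3, 5, 3, 1]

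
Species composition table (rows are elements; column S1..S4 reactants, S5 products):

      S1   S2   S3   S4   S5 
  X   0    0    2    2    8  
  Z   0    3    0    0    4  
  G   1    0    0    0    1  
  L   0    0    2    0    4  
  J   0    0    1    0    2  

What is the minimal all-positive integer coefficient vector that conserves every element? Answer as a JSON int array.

Coefficients: [3, 4, 6, 6, 3]

X: 3·0+4·0+6·2+6·2 = 24 | 3·8 = 24
Z: 3·0+4·3+6·0+6·0 = 12 | 3·4 = 12
G: 3·1+4·0+6·0+6·0 = 3 | 3·1 = 3
L: 3·0+4·0+6·2+6·0 = 12 | 3·4 = 12
J: 3·0+4·0+6·1+6·0 = 6 | 3·2 = 6
gcd(3,4,6,6,3) = 1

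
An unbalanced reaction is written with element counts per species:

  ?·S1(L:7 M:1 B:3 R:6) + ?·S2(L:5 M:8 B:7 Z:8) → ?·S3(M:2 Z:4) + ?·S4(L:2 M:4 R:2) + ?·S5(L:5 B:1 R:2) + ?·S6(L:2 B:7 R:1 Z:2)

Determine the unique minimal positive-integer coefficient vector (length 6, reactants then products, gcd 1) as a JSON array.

L: 4·7+3·5 = 43 | 4·0+5·2+5·5+4·2 = 43
M: 4·1+3·8 = 28 | 4·2+5·4+5·0+4·0 = 28
B: 4·3+3·7 = 33 | 4·0+5·0+5·1+4·7 = 33
R: 4·6+3·0 = 24 | 4·0+5·2+5·2+4·1 = 24
Z: 4·0+3·8 = 24 | 4·4+5·0+5·0+4·2 = 24
gcd(4,3,4,5,5,4) = 1

Coefficients: [4, 3, 4, 5, 5, 4]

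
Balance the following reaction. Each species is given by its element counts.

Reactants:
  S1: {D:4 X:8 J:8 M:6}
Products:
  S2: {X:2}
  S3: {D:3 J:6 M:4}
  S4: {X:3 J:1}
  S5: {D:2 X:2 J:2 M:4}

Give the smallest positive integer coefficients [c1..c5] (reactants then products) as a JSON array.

D: 2·4 = 8 | 4·0+2·3+2·0+1·2 = 8
X: 2·8 = 16 | 4·2+2·0+2·3+1·2 = 16
J: 2·8 = 16 | 4·0+2·6+2·1+1·2 = 16
M: 2·6 = 12 | 4·0+2·4+2·0+1·4 = 12
gcd(2,4,2,2,1) = 1

Coefficients: [2, 4, 2, 2, 1]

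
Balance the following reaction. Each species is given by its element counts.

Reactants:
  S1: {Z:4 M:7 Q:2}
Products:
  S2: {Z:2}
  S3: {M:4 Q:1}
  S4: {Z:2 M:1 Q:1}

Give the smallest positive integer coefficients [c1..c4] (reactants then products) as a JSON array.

Z: 3·4 = 12 | 5·2+5·0+1·2 = 12
M: 3·7 = 21 | 5·0+5·4+1·1 = 21
Q: 3·2 = 6 | 5·0+5·1+1·1 = 6
gcd(3,5,5,1) = 1

Coefficients: [3, 5, 5, 1]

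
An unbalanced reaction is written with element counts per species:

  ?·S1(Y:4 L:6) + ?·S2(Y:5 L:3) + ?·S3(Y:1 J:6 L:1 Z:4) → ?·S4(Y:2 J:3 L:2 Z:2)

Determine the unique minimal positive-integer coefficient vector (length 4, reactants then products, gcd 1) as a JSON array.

Y: 1·4+1·5+3·1 = 12 | 6·2 = 12
J: 1·0+1·0+3·6 = 18 | 6·3 = 18
L: 1·6+1·3+3·1 = 12 | 6·2 = 12
Z: 1·0+1·0+3·4 = 12 | 6·2 = 12
gcd(1,1,3,6) = 1

Coefficients: [1, 1, 3, 6]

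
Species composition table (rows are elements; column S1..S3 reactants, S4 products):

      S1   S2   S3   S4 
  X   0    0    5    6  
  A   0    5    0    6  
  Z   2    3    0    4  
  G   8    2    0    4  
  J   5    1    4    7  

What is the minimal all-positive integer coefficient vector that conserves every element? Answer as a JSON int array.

X: 1·0+6·0+6·5 = 30 | 5·6 = 30
A: 1·0+6·5+6·0 = 30 | 5·6 = 30
Z: 1·2+6·3+6·0 = 20 | 5·4 = 20
G: 1·8+6·2+6·0 = 20 | 5·4 = 20
J: 1·5+6·1+6·4 = 35 | 5·7 = 35
gcd(1,6,6,5) = 1

Coefficients: [1, 6, 6, 5]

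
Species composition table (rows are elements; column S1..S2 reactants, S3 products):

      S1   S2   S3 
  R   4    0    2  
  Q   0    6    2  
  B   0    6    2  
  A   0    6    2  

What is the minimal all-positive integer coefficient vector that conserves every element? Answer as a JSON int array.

Coefficients: [3, 2, 6]

R: 3·4+2·0 = 12 | 6·2 = 12
Q: 3·0+2·6 = 12 | 6·2 = 12
B: 3·0+2·6 = 12 | 6·2 = 12
A: 3·0+2·6 = 12 | 6·2 = 12
gcd(3,2,6) = 1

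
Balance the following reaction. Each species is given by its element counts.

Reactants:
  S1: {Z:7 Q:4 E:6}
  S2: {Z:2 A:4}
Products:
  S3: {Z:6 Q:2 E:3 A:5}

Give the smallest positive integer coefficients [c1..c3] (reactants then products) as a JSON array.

Coefficients: [2, 5, 4]

Z: 2·7+5·2 = 24 | 4·6 = 24
Q: 2·4+5·0 = 8 | 4·2 = 8
E: 2·6+5·0 = 12 | 4·3 = 12
A: 2·0+5·4 = 20 | 4·5 = 20
gcd(2,5,4) = 1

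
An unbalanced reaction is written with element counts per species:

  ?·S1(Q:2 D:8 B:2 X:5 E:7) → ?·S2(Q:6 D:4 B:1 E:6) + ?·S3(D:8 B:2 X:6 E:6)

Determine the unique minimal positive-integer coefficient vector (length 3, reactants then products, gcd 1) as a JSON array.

Q: 6·2 = 12 | 2·6+5·0 = 12
D: 6·8 = 48 | 2·4+5·8 = 48
B: 6·2 = 12 | 2·1+5·2 = 12
X: 6·5 = 30 | 2·0+5·6 = 30
E: 6·7 = 42 | 2·6+5·6 = 42
gcd(6,2,5) = 1

Coefficients: [6, 2, 5]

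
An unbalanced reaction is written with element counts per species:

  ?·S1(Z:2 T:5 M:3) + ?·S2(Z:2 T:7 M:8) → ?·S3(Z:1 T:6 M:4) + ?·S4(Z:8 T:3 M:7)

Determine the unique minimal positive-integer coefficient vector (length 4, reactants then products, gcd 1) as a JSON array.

Z: 5·2+2·2 = 14 | 6·1+1·8 = 14
T: 5·5+2·7 = 39 | 6·6+1·3 = 39
M: 5·3+2·8 = 31 | 6·4+1·7 = 31
gcd(5,2,6,1) = 1

Coefficients: [5, 2, 6, 1]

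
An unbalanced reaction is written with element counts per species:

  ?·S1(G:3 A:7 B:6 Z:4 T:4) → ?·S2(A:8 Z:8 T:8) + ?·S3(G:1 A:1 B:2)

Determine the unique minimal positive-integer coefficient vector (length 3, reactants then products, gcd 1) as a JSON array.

G: 2·3 = 6 | 1·0+6·1 = 6
A: 2·7 = 14 | 1·8+6·1 = 14
B: 2·6 = 12 | 1·0+6·2 = 12
Z: 2·4 = 8 | 1·8+6·0 = 8
T: 2·4 = 8 | 1·8+6·0 = 8
gcd(2,1,6) = 1

Coefficients: [2, 1, 6]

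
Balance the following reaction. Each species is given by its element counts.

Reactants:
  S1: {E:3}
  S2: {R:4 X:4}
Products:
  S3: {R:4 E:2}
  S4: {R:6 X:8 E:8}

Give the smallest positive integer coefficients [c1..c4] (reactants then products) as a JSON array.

Coefficients: [6, 4, 1, 2]

R: 6·0+4·4 = 16 | 1·4+2·6 = 16
X: 6·0+4·4 = 16 | 1·0+2·8 = 16
E: 6·3+4·0 = 18 | 1·2+2·8 = 18
gcd(6,4,1,2) = 1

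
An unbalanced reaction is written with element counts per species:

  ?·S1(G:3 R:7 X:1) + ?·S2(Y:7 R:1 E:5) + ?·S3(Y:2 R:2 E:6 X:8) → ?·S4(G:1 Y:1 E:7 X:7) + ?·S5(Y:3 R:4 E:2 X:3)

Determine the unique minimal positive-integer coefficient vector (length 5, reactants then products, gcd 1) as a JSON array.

G: 1·3+1·0+4·0 = 3 | 3·1+4·0 = 3
Y: 1·0+1·7+4·2 = 15 | 3·1+4·3 = 15
R: 1·7+1·1+4·2 = 16 | 3·0+4·4 = 16
E: 1·0+1·5+4·6 = 29 | 3·7+4·2 = 29
X: 1·1+1·0+4·8 = 33 | 3·7+4·3 = 33
gcd(1,1,4,3,4) = 1

Coefficients: [1, 1, 4, 3, 4]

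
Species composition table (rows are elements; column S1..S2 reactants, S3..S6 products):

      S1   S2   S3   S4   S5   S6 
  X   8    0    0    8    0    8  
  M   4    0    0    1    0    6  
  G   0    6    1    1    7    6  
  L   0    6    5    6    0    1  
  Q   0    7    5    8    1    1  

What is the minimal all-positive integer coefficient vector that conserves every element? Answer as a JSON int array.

Coefficients: [5, 5, 3, 2, 1, 3]

X: 5·8+5·0 = 40 | 3·0+2·8+1·0+3·8 = 40
M: 5·4+5·0 = 20 | 3·0+2·1+1·0+3·6 = 20
G: 5·0+5·6 = 30 | 3·1+2·1+1·7+3·6 = 30
L: 5·0+5·6 = 30 | 3·5+2·6+1·0+3·1 = 30
Q: 5·0+5·7 = 35 | 3·5+2·8+1·1+3·1 = 35
gcd(5,5,3,2,1,3) = 1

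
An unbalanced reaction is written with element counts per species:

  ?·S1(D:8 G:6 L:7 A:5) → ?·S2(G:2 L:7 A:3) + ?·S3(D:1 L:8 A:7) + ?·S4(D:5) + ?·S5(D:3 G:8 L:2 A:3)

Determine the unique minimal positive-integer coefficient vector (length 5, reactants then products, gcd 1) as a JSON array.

Coefficients: [5, 3, 1, 6, 3]

D: 5·8 = 40 | 3·0+1·1+6·5+3·3 = 40
G: 5·6 = 30 | 3·2+1·0+6·0+3·8 = 30
L: 5·7 = 35 | 3·7+1·8+6·0+3·2 = 35
A: 5·5 = 25 | 3·3+1·7+6·0+3·3 = 25
gcd(5,3,1,6,3) = 1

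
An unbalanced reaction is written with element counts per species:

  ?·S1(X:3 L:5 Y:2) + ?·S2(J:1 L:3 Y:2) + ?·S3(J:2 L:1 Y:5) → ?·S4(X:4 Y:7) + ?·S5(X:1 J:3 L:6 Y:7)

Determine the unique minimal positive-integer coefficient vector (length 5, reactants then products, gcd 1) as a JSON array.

Coefficients: [3, 3, 6, 1, 5]

X: 3·3+3·0+6·0 = 9 | 1·4+5·1 = 9
J: 3·0+3·1+6·2 = 15 | 1·0+5·3 = 15
L: 3·5+3·3+6·1 = 30 | 1·0+5·6 = 30
Y: 3·2+3·2+6·5 = 42 | 1·7+5·7 = 42
gcd(3,3,6,1,5) = 1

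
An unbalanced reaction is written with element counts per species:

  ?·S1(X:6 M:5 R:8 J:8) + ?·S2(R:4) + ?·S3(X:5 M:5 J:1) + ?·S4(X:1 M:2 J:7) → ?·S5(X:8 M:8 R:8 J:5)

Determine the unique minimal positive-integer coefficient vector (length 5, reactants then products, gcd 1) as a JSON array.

X: 1·6+6·0+5·5+1·1 = 32 | 4·8 = 32
M: 1·5+6·0+5·5+1·2 = 32 | 4·8 = 32
R: 1·8+6·4+5·0+1·0 = 32 | 4·8 = 32
J: 1·8+6·0+5·1+1·7 = 20 | 4·5 = 20
gcd(1,6,5,1,4) = 1

Coefficients: [1, 6, 5, 1, 4]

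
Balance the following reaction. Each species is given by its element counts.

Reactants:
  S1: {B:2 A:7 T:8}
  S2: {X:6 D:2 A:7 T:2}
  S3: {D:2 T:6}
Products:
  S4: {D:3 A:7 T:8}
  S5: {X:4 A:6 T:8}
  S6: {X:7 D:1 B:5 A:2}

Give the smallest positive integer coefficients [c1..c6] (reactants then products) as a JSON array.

X: 5·0+5·6+5·0 = 30 | 6·0+4·4+2·7 = 30
D: 5·0+5·2+5·2 = 20 | 6·3+4·0+2·1 = 20
B: 5·2+5·0+5·0 = 10 | 6·0+4·0+2·5 = 10
A: 5·7+5·7+5·0 = 70 | 6·7+4·6+2·2 = 70
T: 5·8+5·2+5·6 = 80 | 6·8+4·8+2·0 = 80
gcd(5,5,5,6,4,2) = 1

Coefficients: [5, 5, 5, 6, 4, 2]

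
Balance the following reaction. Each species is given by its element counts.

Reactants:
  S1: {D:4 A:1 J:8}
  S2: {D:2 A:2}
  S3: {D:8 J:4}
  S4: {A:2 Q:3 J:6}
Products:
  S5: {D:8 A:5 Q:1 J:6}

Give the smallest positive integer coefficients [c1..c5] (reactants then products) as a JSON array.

D: 1·4+6·2+1·8+1·0 = 24 | 3·8 = 24
A: 1·1+6·2+1·0+1·2 = 15 | 3·5 = 15
Q: 1·0+6·0+1·0+1·3 = 3 | 3·1 = 3
J: 1·8+6·0+1·4+1·6 = 18 | 3·6 = 18
gcd(1,6,1,1,3) = 1

Coefficients: [1, 6, 1, 1, 3]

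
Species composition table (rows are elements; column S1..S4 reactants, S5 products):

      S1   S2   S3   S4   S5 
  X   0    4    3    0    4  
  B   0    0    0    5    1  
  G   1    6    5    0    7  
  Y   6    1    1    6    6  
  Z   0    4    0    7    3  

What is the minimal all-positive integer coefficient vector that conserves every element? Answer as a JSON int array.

Coefficients: [3, 2, 4, 1, 5]

X: 3·0+2·4+4·3+1·0 = 20 | 5·4 = 20
B: 3·0+2·0+4·0+1·5 = 5 | 5·1 = 5
G: 3·1+2·6+4·5+1·0 = 35 | 5·7 = 35
Y: 3·6+2·1+4·1+1·6 = 30 | 5·6 = 30
Z: 3·0+2·4+4·0+1·7 = 15 | 5·3 = 15
gcd(3,2,4,1,5) = 1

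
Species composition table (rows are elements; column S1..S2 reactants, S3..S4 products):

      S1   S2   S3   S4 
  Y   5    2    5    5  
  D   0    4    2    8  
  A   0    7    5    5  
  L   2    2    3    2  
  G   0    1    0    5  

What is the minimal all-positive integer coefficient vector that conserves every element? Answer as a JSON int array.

Coefficients: [5, 5, 6, 1]

Y: 5·5+5·2 = 35 | 6·5+1·5 = 35
D: 5·0+5·4 = 20 | 6·2+1·8 = 20
A: 5·0+5·7 = 35 | 6·5+1·5 = 35
L: 5·2+5·2 = 20 | 6·3+1·2 = 20
G: 5·0+5·1 = 5 | 6·0+1·5 = 5
gcd(5,5,6,1) = 1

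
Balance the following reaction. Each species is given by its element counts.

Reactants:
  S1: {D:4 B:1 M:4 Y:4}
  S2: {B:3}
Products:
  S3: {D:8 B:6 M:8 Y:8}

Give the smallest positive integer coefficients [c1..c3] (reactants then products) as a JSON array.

Coefficients: [6, 4, 3]

D: 6·4+4·0 = 24 | 3·8 = 24
B: 6·1+4·3 = 18 | 3·6 = 18
M: 6·4+4·0 = 24 | 3·8 = 24
Y: 6·4+4·0 = 24 | 3·8 = 24
gcd(6,4,3) = 1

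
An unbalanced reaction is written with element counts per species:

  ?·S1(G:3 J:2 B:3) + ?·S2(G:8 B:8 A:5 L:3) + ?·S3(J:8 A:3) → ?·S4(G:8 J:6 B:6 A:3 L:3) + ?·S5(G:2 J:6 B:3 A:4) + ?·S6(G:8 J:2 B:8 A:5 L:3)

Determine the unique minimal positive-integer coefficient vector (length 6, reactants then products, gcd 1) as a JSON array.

G: 4·3+4·8+6·0 = 44 | 3·8+6·2+1·8 = 44
J: 4·2+4·0+6·8 = 56 | 3·6+6·6+1·2 = 56
B: 4·3+4·8+6·0 = 44 | 3·6+6·3+1·8 = 44
A: 4·0+4·5+6·3 = 38 | 3·3+6·4+1·5 = 38
L: 4·0+4·3+6·0 = 12 | 3·3+6·0+1·3 = 12
gcd(4,4,6,3,6,1) = 1

Coefficients: [4, 4, 6, 3, 6, 1]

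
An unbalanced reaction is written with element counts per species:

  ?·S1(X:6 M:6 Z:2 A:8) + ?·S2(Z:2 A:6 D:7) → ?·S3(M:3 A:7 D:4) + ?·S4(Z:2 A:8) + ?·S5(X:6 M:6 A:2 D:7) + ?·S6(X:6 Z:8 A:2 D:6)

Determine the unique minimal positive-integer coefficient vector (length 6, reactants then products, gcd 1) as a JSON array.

X: 4·6+5·0 = 24 | 2·0+5·0+3·6+1·6 = 24
M: 4·6+5·0 = 24 | 2·3+5·0+3·6+1·0 = 24
Z: 4·2+5·2 = 18 | 2·0+5·2+3·0+1·8 = 18
A: 4·8+5·6 = 62 | 2·7+5·8+3·2+1·2 = 62
D: 4·0+5·7 = 35 | 2·4+5·0+3·7+1·6 = 35
gcd(4,5,2,5,3,1) = 1

Coefficients: [4, 5, 2, 5, 3, 1]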